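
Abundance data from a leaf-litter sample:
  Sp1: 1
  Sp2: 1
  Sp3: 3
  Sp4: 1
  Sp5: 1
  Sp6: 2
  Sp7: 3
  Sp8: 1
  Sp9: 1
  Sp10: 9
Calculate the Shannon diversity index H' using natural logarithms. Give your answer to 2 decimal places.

Total N = 1+1+3+1+1+2+3+1+1+9 = 23, so the proportions are 0.0435, 0.0435, 0.1304, 0.0435, 0.0435, 0.087, 0.1304, 0.0435, 0.0435, 0.3913 (working shown to 4 dp, full precision carried).
Each pᵢ ln pᵢ term: 0.0435×(-3.1355)=-0.1363, 0.0435×(-3.1355)=-0.1363, 0.1304×(-2.0369)=-0.2657, 0.0435×(-3.1355)=-0.1363, 0.0435×(-3.1355)=-0.1363, 0.087×(-2.4423)=-0.2124, 0.1304×(-2.0369)=-0.2657, 0.0435×(-3.1355)=-0.1363, 0.0435×(-3.1355)=-0.1363, 0.3913×(-0.9383)=-0.3671.
Sum = -1.9288, so H' = 1.93.

1.93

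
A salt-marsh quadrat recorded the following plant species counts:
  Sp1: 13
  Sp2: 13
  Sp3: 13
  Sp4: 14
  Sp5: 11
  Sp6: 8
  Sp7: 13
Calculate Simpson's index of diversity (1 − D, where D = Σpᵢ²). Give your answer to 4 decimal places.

Total N = 13+13+13+14+11+8+13 = 85, so the proportions are 0.152941, 0.152941, 0.152941, 0.164706, 0.129412, 0.094118, 0.152941 (working shown to 6 dp, full precision carried).
D = 0.152941² + 0.152941² + 0.152941² + 0.164706² + 0.129412² + 0.094118² + 0.152941² = 0.023391 + 0.023391 + 0.023391 + 0.027128 + 0.016747 + 0.008858 + 0.023391 = 0.146298.
So 1 − D = 0.853702, i.e. 0.8537 to 4 decimal places.

0.8537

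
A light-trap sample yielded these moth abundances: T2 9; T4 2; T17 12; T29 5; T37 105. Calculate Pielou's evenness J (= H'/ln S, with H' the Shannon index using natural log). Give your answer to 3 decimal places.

Total N = 9+2+12+5+105 = 133, so the proportions are 0.06767, 0.01504, 0.09023, 0.03759, 0.78947 (working shown to 5 dp, full precision carried).
H' = −Σ pᵢ ln pᵢ = −((-0.18224) + (-0.06312) + (-0.21703) + (-0.12334) + (-0.18662)) = 0.77235.
With S = 5 species, ln S = 1.60944, so J = 0.77235/1.60944 = 0.47989, i.e. 0.480 to 3 decimal places.

0.480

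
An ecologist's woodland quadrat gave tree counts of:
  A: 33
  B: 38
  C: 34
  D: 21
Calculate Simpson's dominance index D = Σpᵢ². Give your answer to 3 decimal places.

0.260

Total N = 33+38+34+21 = 126, so the proportions are 0.2619, 0.30159, 0.26984, 0.16667 (working shown to 5 dp, full precision carried).
D = 0.2619² + 0.30159² + 0.26984² + 0.16667² = 0.06859 + 0.09095 + 0.07281 + 0.02778 = 0.26014.
To 3 decimal places, D = 0.260.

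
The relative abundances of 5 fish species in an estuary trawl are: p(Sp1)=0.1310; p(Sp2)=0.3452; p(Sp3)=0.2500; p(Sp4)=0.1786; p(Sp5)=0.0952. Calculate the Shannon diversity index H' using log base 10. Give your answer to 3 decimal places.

0.656

Each pᵢ log₁₀ pᵢ term (working shown to 5 dp, full precision carried): 0.131×(-0.88273)=-0.11564, 0.3452×(-0.46193)=-0.15946, 0.25×(-0.60206)=-0.15051, 0.1786×(-0.74812)=-0.13361, 0.0952×(-1.02136)=-0.09723.
Sum = -0.65646, so H' = 0.656.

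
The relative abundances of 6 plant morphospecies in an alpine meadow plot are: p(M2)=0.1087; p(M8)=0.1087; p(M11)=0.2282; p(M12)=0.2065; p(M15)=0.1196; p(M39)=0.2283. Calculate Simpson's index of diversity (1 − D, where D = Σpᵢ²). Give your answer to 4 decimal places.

D = 0.1087² + 0.1087² + 0.2282² + 0.2065² + 0.1196² + 0.2283² = 0.011816 + 0.011816 + 0.052075 + 0.042642 + 0.014304 + 0.052121 = 0.184774 (working shown to 6 dp, full precision carried).
So 1 − D = 0.815226, i.e. 0.8152 to 4 decimal places.

0.8152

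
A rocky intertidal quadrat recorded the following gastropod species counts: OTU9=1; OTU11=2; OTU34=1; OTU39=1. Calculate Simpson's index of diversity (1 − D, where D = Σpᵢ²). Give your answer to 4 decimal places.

Total N = 1+2+1+1 = 5, so the proportions are 0.2, 0.4, 0.2, 0.2 (working shown to 6 dp, full precision carried).
D = 0.2² + 0.4² + 0.2² + 0.2² = 0.040000 + 0.160000 + 0.040000 + 0.040000 = 0.280000.
So 1 − D = 0.720000, i.e. 0.7200 to 4 decimal places.

0.7200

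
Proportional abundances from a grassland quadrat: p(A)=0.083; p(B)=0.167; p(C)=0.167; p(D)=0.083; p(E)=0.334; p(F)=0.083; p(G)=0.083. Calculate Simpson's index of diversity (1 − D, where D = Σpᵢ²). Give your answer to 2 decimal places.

0.81

D = 0.083² + 0.167² + 0.167² + 0.083² + 0.334² + 0.083² + 0.083² = 0.0069 + 0.0279 + 0.0279 + 0.0069 + 0.1116 + 0.0069 + 0.0069 = 0.1949 (working shown to 4 dp, full precision carried).
So 1 − D = 0.8051, i.e. 0.81 to 2 decimal places.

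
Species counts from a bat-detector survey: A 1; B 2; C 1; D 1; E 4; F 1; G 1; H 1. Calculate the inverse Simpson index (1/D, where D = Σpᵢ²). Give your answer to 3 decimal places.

5.538

Total N = 1+2+1+1+4+1+1+1 = 12, so the proportions are 0.0833333, 0.1666667, 0.0833333, 0.0833333, 0.3333333, 0.0833333, 0.0833333, 0.0833333 (working shown to 7 dp, full precision carried).
D = 0.0833333² + 0.1666667² + 0.0833333² + 0.0833333² + 0.3333333² + 0.0833333² + 0.0833333² + 0.0833333² = 0.0069444 + 0.0277778 + 0.0069444 + 0.0069444 + 0.1111111 + 0.0069444 + 0.0069444 + 0.0069444 = 0.1805556.
So 1/D = 5.53846, i.e. 5.538 to 3 decimal places.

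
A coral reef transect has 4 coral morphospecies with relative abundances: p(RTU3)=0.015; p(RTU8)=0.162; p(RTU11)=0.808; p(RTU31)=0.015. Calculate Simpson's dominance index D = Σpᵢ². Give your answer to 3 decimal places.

D = 0.015² + 0.162² + 0.808² + 0.015² = 0.00022 + 0.02624 + 0.65286 + 0.00022 = 0.67956 (working shown to 5 dp, full precision carried).
To 3 decimal places, D = 0.680.

0.680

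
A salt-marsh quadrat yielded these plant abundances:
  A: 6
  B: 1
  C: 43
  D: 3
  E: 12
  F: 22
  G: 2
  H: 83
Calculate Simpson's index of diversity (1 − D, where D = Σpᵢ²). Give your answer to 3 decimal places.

Total N = 6+1+43+3+12+22+2+83 = 172, so the proportions are 0.03488, 0.00581, 0.25, 0.01744, 0.06977, 0.12791, 0.01163, 0.48256 (working shown to 5 dp, full precision carried).
D = 0.03488² + 0.00581² + 0.25² + 0.01744² + 0.06977² + 0.12791² + 0.01163² + 0.48256² = 0.00122 + 0.00003 + 0.06250 + 0.00030 + 0.00487 + 0.01636 + 0.00014 + 0.23286 = 0.31828.
So 1 − D = 0.68172, i.e. 0.682 to 3 decimal places.

0.682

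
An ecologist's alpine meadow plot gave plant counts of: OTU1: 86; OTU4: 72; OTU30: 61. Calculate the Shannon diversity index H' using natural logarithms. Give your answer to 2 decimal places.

1.09

Total N = 86+72+61 = 219, so the proportions are 0.3927, 0.3288, 0.2785 (working shown to 4 dp, full precision carried).
Each pᵢ ln pᵢ term: 0.3927×(-0.9347)=-0.3671, 0.3288×(-1.1124)=-0.3657, 0.2785×(-1.2782)=-0.3560.
Sum = -1.0888, so H' = 1.09.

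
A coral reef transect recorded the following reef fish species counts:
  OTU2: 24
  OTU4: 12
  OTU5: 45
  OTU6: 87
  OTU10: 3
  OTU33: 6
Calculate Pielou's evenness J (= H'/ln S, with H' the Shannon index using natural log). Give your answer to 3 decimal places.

Total N = 24+12+45+87+3+6 = 177, so the proportions are 0.13559, 0.0678, 0.25424, 0.49153, 0.01695, 0.0339 (working shown to 5 dp, full precision carried).
H' = −Σ pᵢ ln pᵢ = −((-0.27093) + (-0.18246) + (-0.34817) + (-0.34910) + (-0.06911) + (-0.11473)) = 1.33450.
With S = 6 species, ln S = 1.79176, so J = 1.33450/1.79176 = 0.74480, i.e. 0.745 to 3 decimal places.

0.745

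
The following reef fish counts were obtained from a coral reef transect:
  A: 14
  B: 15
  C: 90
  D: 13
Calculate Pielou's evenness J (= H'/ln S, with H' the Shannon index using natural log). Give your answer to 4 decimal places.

Total N = 14+15+90+13 = 132, so the proportions are 0.106061, 0.113636, 0.681818, 0.098485 (working shown to 6 dp, full precision carried).
H' = −Σ pᵢ ln pᵢ = −((-0.237973) + (-0.247131) + (-0.261131) + (-0.228273)) = 0.974508.
With S = 4 species, ln S = 1.386294, so J = 0.974508/1.386294 = 0.702959, i.e. 0.7030 to 4 decimal places.

0.7030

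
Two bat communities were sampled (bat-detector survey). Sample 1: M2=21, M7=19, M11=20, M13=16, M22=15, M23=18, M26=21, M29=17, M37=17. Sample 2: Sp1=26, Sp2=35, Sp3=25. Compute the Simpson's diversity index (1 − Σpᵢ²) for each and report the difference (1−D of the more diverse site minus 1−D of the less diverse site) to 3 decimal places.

Sample 1: N=164, proportions 0.12805, 0.11585, 0.12195, 0.09756, 0.09146, 0.10976, 0.12805, 0.10366, 0.10366, giving 1−D = 0.88749 (working shown to 5 dp, full precision carried).
Sample 2: N=86, proportions 0.30233, 0.40698, 0.2907, giving 1−D = 0.65846.
Difference = |0.88749 − 0.65846| = 0.22903, i.e. 0.229 to 3 decimal places.

0.229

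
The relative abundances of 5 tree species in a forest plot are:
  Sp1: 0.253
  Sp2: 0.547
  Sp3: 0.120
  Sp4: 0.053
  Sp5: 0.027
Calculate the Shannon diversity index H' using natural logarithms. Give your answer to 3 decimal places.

Each pᵢ ln pᵢ term (working shown to 5 dp, full precision carried): 0.253×(-1.37437)=-0.34771, 0.547×(-0.60331)=-0.33001, 0.12×(-2.12026)=-0.25443, 0.053×(-2.93746)=-0.15569, 0.027×(-3.61192)=-0.09752.
Sum = -1.18536, so H' = 1.185.

1.185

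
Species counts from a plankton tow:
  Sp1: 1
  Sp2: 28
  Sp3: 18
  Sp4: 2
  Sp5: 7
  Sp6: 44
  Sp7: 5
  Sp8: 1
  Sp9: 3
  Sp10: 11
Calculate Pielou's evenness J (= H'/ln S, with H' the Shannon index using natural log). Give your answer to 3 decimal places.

0.760

Total N = 1+28+18+2+7+44+5+1+3+11 = 120, so the proportions are 0.00833, 0.23333, 0.15, 0.01667, 0.05833, 0.36667, 0.04167, 0.00833, 0.025, 0.09167 (working shown to 5 dp, full precision carried).
H' = −Σ pᵢ ln pᵢ = −((-0.03990) + (-0.33957) + (-0.28457) + (-0.06824) + (-0.16576) + (-0.36788) + (-0.13242) + (-0.03990) + (-0.09222) + (-0.21905)) = 1.74949.
With S = 10 species, ln S = 2.30259, so J = 1.74949/2.30259 = 0.75979, i.e. 0.760 to 3 decimal places.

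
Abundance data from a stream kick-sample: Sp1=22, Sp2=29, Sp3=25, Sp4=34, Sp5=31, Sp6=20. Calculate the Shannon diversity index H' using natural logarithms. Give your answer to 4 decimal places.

Total N = 22+29+25+34+31+20 = 161, so the proportions are 0.136646, 0.180124, 0.15528, 0.21118, 0.192547, 0.124224 (working shown to 6 dp, full precision carried).
Each pᵢ ln pᵢ term: 0.136646×(-1.990362)=-0.271975, 0.180124×(-1.714109)=-0.308752, 0.15528×(-1.862529)=-0.289213, 0.21118×(-1.555044)=-0.328394, 0.192547×(-1.647417)=-0.317205, 0.124224×(-2.085672)=-0.259090.
Sum = -1.774628, so H' = 1.7746.

1.7746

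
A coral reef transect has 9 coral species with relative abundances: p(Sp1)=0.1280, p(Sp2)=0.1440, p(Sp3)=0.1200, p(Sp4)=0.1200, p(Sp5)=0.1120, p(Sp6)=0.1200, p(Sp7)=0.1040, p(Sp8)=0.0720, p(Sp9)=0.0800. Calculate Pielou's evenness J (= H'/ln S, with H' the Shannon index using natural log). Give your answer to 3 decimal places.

H' = −Σ pᵢ ln pᵢ = −((-0.26313) + (-0.27906) + (-0.25443) + (-0.25443) + (-0.24520) + (-0.25443) + (-0.23539) + (-0.18944) + (-0.20206)) = 2.17757 (working shown to 5 dp, full precision carried).
With S = 9 species, ln S = 2.19722, so J = 2.17757/2.19722 = 0.99106, i.e. 0.991 to 3 decimal places.

0.991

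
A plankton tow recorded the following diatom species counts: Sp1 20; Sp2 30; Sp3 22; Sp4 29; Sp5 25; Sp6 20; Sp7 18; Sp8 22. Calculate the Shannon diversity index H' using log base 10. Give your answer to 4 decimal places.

0.8965

Total N = 20+30+22+29+25+20+18+22 = 186, so the proportions are 0.107527, 0.16129, 0.11828, 0.155914, 0.134409, 0.107527, 0.096774, 0.11828 (working shown to 6 dp, full precision carried).
Each pᵢ log₁₀ pᵢ term: 0.107527×(-0.968483)=-0.104138, 0.16129×(-0.792392)=-0.127805, 0.11828×(-0.927090)=-0.109656, 0.155914×(-0.807115)=-0.125841, 0.134409×(-0.871573)=-0.117147, 0.107527×(-0.968483)=-0.104138, 0.096774×(-1.014240)=-0.098152, 0.11828×(-0.927090)=-0.109656.
Sum = -0.896532, so H' = 0.8965.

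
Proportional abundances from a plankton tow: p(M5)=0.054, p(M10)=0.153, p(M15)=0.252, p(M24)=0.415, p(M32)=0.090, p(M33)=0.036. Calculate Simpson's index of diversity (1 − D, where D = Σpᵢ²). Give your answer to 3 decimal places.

0.729

D = 0.054² + 0.153² + 0.252² + 0.415² + 0.09² + 0.036² = 0.00292 + 0.02341 + 0.06350 + 0.17222 + 0.00810 + 0.00130 = 0.27145 (working shown to 5 dp, full precision carried).
So 1 − D = 0.72855, i.e. 0.729 to 3 decimal places.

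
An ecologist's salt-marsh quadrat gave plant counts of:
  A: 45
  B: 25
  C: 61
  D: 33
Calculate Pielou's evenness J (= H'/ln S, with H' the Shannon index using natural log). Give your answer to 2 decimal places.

Total N = 45+25+61+33 = 164, so the proportions are 0.2744, 0.1524, 0.372, 0.2012 (working shown to 4 dp, full precision carried).
H' = −Σ pᵢ ln pᵢ = −((-0.3548) + (-0.2867) + (-0.3679) + (-0.3226)) = 1.3321.
With S = 4 species, ln S = 1.3863, so J = 1.3321/1.3863 = 0.9609, i.e. 0.96 to 2 decimal places.

0.96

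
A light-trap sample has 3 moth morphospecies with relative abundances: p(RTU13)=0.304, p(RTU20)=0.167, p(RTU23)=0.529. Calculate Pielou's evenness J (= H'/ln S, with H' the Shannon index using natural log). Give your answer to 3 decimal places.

0.908

H' = −Σ pᵢ ln pᵢ = −((-0.36198) + (-0.29889) + (-0.33685)) = 0.99772 (working shown to 5 dp, full precision carried).
With S = 3 species, ln S = 1.09861, so J = 0.99772/1.09861 = 0.90816, i.e. 0.908 to 3 decimal places.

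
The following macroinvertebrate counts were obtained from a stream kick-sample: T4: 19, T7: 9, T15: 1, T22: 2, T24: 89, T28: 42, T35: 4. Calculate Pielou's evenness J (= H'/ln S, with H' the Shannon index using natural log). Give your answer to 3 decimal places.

Total N = 19+9+1+2+89+42+4 = 166, so the proportions are 0.11446, 0.05422, 0.00602, 0.01205, 0.53614, 0.25301, 0.0241 (working shown to 5 dp, full precision carried).
H' = −Σ pᵢ ln pᵢ = −((-0.24809) + (-0.15803) + (-0.03080) + (-0.05324) + (-0.33421) + (-0.34772) + (-0.08978)) = 1.26186.
With S = 7 species, ln S = 1.94591, so J = 1.26186/1.94591 = 0.64847, i.e. 0.648 to 3 decimal places.

0.648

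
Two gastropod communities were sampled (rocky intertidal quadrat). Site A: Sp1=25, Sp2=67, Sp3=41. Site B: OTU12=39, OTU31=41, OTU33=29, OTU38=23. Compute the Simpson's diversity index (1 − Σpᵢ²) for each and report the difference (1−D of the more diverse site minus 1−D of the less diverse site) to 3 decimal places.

0.122

Site A: N=133, proportions 0.18797, 0.50376, 0.30827, giving 1−D = 0.61586 (working shown to 5 dp, full precision carried).
Site B: N=132, proportions 0.29545, 0.31061, 0.2197, 0.17424, giving 1−D = 0.73760.
Difference = |0.61586 − 0.73760| = 0.12174, i.e. 0.122 to 3 decimal places.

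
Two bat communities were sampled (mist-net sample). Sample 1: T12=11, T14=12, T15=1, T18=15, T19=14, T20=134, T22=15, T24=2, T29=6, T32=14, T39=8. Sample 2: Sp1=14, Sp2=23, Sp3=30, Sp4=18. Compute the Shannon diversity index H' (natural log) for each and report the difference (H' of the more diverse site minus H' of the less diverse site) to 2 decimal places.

Sample 1: N=232, proportions 0.0474, 0.0517, 0.0043, 0.0647, 0.0603, 0.5776, 0.0647, 0.0086, 0.0259, 0.0603, 0.0345, giving H' = 1.5829 (working shown to 4 dp, full precision carried).
Sample 2: N=85, proportions 0.1647, 0.2706, 0.3529, 0.2118, giving H' = 1.3471.
Difference = |1.5829 − 1.3471| = 0.2358, i.e. 0.24 to 2 decimal places.

0.24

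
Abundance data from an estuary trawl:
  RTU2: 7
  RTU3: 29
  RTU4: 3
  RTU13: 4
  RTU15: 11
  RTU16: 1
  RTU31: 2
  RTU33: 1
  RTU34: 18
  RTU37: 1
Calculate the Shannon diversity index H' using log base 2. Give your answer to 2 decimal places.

2.52

Total N = 7+29+3+4+11+1+2+1+18+1 = 77, so the proportions are 0.0909, 0.3766, 0.039, 0.0519, 0.1429, 0.013, 0.026, 0.013, 0.2338, 0.013 (working shown to 4 dp, full precision carried).
Each pᵢ log₂ pᵢ term: 0.0909×(-3.4594)=-0.3145, 0.3766×(-1.4088)=-0.5306, 0.039×(-4.6818)=-0.1824, 0.0519×(-4.2668)=-0.2217, 0.1429×(-2.8074)=-0.4011, 0.013×(-6.2668)=-0.0814, 0.026×(-5.2668)=-0.1368, 0.013×(-6.2668)=-0.0814, 0.2338×(-2.0969)=-0.4902, 0.013×(-6.2668)=-0.0814.
Sum = -2.5213, so H' = 2.52.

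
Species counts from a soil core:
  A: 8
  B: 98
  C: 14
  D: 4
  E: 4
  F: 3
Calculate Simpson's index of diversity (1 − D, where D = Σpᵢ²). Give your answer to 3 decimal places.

Total N = 8+98+14+4+4+3 = 131, so the proportions are 0.06107, 0.74809, 0.10687, 0.03053, 0.03053, 0.0229 (working shown to 5 dp, full precision carried).
D = 0.06107² + 0.74809² + 0.10687² + 0.03053² + 0.03053² + 0.0229² = 0.00373 + 0.55964 + 0.01142 + 0.00093 + 0.00093 + 0.00052 = 0.57718.
So 1 − D = 0.42282, i.e. 0.423 to 3 decimal places.

0.423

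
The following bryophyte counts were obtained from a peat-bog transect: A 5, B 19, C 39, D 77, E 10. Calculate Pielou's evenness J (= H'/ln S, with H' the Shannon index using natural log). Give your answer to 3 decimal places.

Total N = 5+19+39+77+10 = 150, so the proportions are 0.03333, 0.12667, 0.26, 0.51333, 0.06667 (working shown to 5 dp, full precision carried).
H' = −Σ pᵢ ln pᵢ = −((-0.11337) + (-0.26172) + (-0.35024) + (-0.34231) + (-0.18054)) = 1.24817.
With S = 5 species, ln S = 1.60944, so J = 1.24817/1.60944 = 0.77553, i.e. 0.776 to 3 decimal places.

0.776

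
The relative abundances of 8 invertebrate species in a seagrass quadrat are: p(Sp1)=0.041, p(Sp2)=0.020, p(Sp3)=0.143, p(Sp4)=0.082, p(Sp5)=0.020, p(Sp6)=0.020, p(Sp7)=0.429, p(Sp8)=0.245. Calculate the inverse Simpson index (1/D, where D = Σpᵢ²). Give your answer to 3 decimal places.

3.648

D = 0.041² + 0.02² + 0.143² + 0.082² + 0.02² + 0.02² + 0.429² + 0.245² = 0.0016810 + 0.0004000 + 0.0204490 + 0.0067240 + 0.0004000 + 0.0004000 + 0.1840410 + 0.0600250 = 0.2741200 (working shown to 7 dp, full precision carried).
So 1/D = 3.64804, i.e. 3.648 to 3 decimal places.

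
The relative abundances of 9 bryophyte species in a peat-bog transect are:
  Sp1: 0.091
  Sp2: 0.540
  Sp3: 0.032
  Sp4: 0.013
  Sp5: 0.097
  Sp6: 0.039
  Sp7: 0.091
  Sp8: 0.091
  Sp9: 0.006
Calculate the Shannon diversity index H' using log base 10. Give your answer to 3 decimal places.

0.668

Each pᵢ log₁₀ pᵢ term (working shown to 5 dp, full precision carried): 0.091×(-1.04096)=-0.09473, 0.54×(-0.26761)=-0.14451, 0.032×(-1.49485)=-0.04784, 0.013×(-1.88606)=-0.02452, 0.097×(-1.01323)=-0.09828, 0.039×(-1.40894)=-0.05495, 0.091×(-1.04096)=-0.09473, 0.091×(-1.04096)=-0.09473, 0.006×(-2.22185)=-0.01333.
Sum = -0.66761, so H' = 0.668.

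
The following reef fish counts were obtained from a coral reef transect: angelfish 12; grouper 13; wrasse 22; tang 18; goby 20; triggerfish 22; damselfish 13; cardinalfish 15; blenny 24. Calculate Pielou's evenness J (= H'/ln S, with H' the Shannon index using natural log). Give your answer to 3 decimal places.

0.986

Total N = 12+13+22+18+20+22+13+15+24 = 159, so the proportions are 0.07547, 0.08176, 0.13836, 0.11321, 0.12579, 0.13836, 0.08176, 0.09434, 0.15094 (working shown to 5 dp, full precision carried).
H' = −Σ pᵢ ln pᵢ = −((-0.19502) + (-0.20473) + (-0.27367) + (-0.24663) + (-0.26078) + (-0.27367) + (-0.20473) + (-0.22272) + (-0.28541)) = 2.16734.
With S = 9 species, ln S = 2.19722, so J = 2.16734/2.19722 = 0.98640, i.e. 0.986 to 3 decimal places.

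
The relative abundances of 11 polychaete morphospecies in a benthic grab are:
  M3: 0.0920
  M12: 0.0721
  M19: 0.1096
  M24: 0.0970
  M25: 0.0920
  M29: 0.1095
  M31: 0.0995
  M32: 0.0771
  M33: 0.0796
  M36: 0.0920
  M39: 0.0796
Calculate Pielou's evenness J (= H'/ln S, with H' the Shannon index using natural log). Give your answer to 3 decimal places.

H' = −Σ pᵢ ln pᵢ = −((-0.21951) + (-0.18960) + (-0.24232) + (-0.22631) + (-0.21951) + (-0.24220) + (-0.22961) + (-0.19758) + (-0.20145) + (-0.21951) + (-0.20145)) = 2.38903 (working shown to 5 dp, full precision carried).
With S = 11 species, ln S = 2.39790, so J = 2.38903/2.39790 = 0.99630, i.e. 0.996 to 3 decimal places.

0.996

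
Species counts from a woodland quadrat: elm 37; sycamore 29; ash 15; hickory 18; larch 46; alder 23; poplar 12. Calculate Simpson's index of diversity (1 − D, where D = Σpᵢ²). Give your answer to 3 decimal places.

0.829

Total N = 37+29+15+18+46+23+12 = 180, so the proportions are 0.20556, 0.16111, 0.08333, 0.1, 0.25556, 0.12778, 0.06667 (working shown to 5 dp, full precision carried).
D = 0.20556² + 0.16111² + 0.08333² + 0.1² + 0.25556² + 0.12778² + 0.06667² = 0.04225 + 0.02596 + 0.00694 + 0.01000 + 0.06531 + 0.01633 + 0.00444 = 0.17123.
So 1 − D = 0.82877, i.e. 0.829 to 3 decimal places.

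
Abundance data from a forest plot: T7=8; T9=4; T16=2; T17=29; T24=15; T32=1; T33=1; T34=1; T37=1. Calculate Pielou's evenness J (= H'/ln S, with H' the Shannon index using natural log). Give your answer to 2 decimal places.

Total N = 8+4+2+29+15+1+1+1+1 = 62, so the proportions are 0.129, 0.0645, 0.0323, 0.4677, 0.2419, 0.0161, 0.0161, 0.0161, 0.0161 (working shown to 4 dp, full precision carried).
H' = −Σ pᵢ ln pᵢ = −((-0.2642) + (-0.1768) + (-0.1108) + (-0.3554) + (-0.3433) + (-0.0666) + (-0.0666) + (-0.0666) + (-0.0666)) = 1.5168.
With S = 9 species, ln S = 2.1972, so J = 1.5168/2.1972 = 0.6903, i.e. 0.69 to 2 decimal places.

0.69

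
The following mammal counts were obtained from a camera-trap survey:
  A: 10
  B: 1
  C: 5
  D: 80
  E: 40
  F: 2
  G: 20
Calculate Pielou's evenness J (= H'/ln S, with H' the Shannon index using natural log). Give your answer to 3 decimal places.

0.681

Total N = 10+1+5+80+40+2+20 = 158, so the proportions are 0.06329, 0.00633, 0.03165, 0.50633, 0.25316, 0.01266, 0.12658 (working shown to 5 dp, full precision carried).
H' = −Σ pᵢ ln pᵢ = −((-0.17468) + (-0.03204) + (-0.10928) + (-0.34459) + (-0.34778) + (-0.05531) + (-0.26163)) = 1.32531.
With S = 7 species, ln S = 1.94591, so J = 1.32531/1.94591 = 0.68107, i.e. 0.681 to 3 decimal places.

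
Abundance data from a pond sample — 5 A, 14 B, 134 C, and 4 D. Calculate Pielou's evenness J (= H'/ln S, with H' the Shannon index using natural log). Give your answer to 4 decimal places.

Total N = 5+14+134+4 = 157, so the proportions are 0.031847, 0.089172, 0.853503, 0.025478 (working shown to 6 dp, full precision carried).
H' = −Σ pᵢ ln pᵢ = −((-0.109771) + (-0.215545) + (-0.135200) + (-0.093502)) = 0.554018.
With S = 4 species, ln S = 1.386294, so J = 0.554018/1.386294 = 0.399640, i.e. 0.3996 to 4 decimal places.

0.3996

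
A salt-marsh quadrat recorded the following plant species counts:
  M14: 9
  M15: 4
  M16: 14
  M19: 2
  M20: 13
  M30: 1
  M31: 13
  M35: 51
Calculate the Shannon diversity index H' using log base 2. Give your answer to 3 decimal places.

Total N = 9+4+14+2+13+1+13+51 = 107, so the proportions are 0.08411, 0.03738, 0.13084, 0.01869, 0.1215, 0.00935, 0.1215, 0.47664 (working shown to 5 dp, full precision carried).
Each pᵢ log₂ pᵢ term: 0.08411×(-3.57154)=-0.30041, 0.03738×(-4.74147)=-0.17725, 0.13084×(-2.93411)=-0.38390, 0.01869×(-5.74147)=-0.10732, 0.1215×(-3.04103)=-0.36947, 0.00935×(-6.74147)=-0.06300, 0.1215×(-3.04103)=-0.36947, 0.47664×(-1.06904)=-0.50954.
Sum = -2.28037, so H' = 2.280.

2.280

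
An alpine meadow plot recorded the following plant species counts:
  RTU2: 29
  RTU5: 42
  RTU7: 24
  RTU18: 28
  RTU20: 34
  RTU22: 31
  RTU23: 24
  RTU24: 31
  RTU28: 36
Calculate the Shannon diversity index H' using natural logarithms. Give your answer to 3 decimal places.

2.182

Total N = 29+42+24+28+34+31+24+31+36 = 279, so the proportions are 0.10394, 0.15054, 0.08602, 0.10036, 0.12186, 0.11111, 0.08602, 0.11111, 0.12903 (working shown to 5 dp, full precision carried).
Each pᵢ ln pᵢ term: 0.10394×(-2.26392)=-0.23532, 0.15054×(-1.89354)=-0.28505, 0.08602×(-2.45316)=-0.21102, 0.10036×(-2.29901)=-0.23072, 0.12186×(-2.10485)=-0.25651, 0.11111×(-2.19722)=-0.24414, 0.08602×(-2.45316)=-0.21102, 0.11111×(-2.19722)=-0.24414, 0.12903×(-2.04769)=-0.26422.
Sum = -2.18214, so H' = 2.182.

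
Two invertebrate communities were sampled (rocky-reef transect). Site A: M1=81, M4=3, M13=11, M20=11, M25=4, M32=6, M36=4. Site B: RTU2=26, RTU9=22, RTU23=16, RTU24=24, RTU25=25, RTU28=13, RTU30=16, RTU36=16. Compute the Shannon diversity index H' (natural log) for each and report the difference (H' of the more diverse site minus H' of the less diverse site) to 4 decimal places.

Site A: N=120, proportions 0.675, 0.025, 0.091667, 0.091667, 0.033333, 0.05, 0.033333, giving H' = 1.172152 (working shown to 6 dp, full precision carried).
Site B: N=158, proportions 0.164557, 0.139241, 0.101266, 0.151899, 0.158228, 0.082278, 0.101266, 0.101266, giving H' = 2.050651.
Difference = |1.172152 − 2.050651| = 0.878499, i.e. 0.8785 to 4 decimal places.

0.8785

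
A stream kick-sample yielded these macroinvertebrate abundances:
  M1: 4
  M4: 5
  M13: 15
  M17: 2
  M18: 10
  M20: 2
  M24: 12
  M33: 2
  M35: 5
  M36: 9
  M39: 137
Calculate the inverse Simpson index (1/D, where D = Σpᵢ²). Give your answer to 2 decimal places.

2.12

Total N = 4+5+15+2+10+2+12+2+5+9+137 = 203, so the proportions are 0.0197, 0.02463, 0.07389, 0.00985, 0.04926, 0.00985, 0.05911, 0.00985, 0.02463, 0.04433, 0.67488 (working shown to 5 dp, full precision carried).
D = 0.0197² + 0.02463² + 0.07389² + 0.00985² + 0.04926² + 0.00985² + 0.05911² + 0.00985² + 0.02463² + 0.04433² + 0.67488² = 0.00039 + 0.00061 + 0.00546 + 0.00010 + 0.00243 + 0.00010 + 0.00349 + 0.00010 + 0.00061 + 0.00197 + 0.45546 = 0.47070.
So 1/D = 2.1245, i.e. 2.12 to 2 decimal places.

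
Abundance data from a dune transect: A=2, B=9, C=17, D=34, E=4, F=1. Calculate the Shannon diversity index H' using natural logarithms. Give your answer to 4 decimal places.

1.2977

Total N = 2+9+17+34+4+1 = 67, so the proportions are 0.029851, 0.134328, 0.253731, 0.507463, 0.059701, 0.014925 (working shown to 6 dp, full precision carried).
Each pᵢ ln pᵢ term: 0.029851×(-3.511545)=-0.104822, 0.134328×(-2.007468)=-0.269660, 0.253731×(-1.371479)=-0.347987, 0.507463×(-0.678332)=-0.344228, 0.059701×(-2.818398)=-0.168263, 0.014925×(-4.204693)=-0.062757.
Sum = -1.297717, so H' = 1.2977.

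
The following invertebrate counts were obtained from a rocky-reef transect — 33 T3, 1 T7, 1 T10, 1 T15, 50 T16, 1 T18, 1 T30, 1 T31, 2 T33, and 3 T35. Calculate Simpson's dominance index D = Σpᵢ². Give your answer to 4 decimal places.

Total N = 33+1+1+1+50+1+1+1+2+3 = 94, so the proportions are 0.351064, 0.010638, 0.010638, 0.010638, 0.531915, 0.010638, 0.010638, 0.010638, 0.021277, 0.031915 (working shown to 6 dp, full precision carried).
D = 0.351064² + 0.010638² + 0.010638² + 0.010638² + 0.531915² + 0.010638² + 0.010638² + 0.010638² + 0.021277² + 0.031915² = 0.123246 + 0.000113 + 0.000113 + 0.000113 + 0.282933 + 0.000113 + 0.000113 + 0.000113 + 0.000453 + 0.001019 = 0.408330.
To 4 decimal places, D = 0.4083.

0.4083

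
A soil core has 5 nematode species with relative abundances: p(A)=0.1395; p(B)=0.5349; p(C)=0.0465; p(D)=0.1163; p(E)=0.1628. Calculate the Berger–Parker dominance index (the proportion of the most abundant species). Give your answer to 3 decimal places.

The largest proportion is 0.5349, i.e. d = 0.535 to 3 decimal places.

0.535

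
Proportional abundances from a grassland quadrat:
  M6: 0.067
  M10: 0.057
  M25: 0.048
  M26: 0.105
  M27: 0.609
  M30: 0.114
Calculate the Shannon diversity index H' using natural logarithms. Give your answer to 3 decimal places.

1.276

Each pᵢ ln pᵢ term (working shown to 5 dp, full precision carried): 0.067×(-2.70306)=-0.18111, 0.057×(-2.86470)=-0.16329, 0.048×(-3.03655)=-0.14575, 0.105×(-2.25379)=-0.23665, 0.609×(-0.49594)=-0.30203, 0.114×(-2.17156)=-0.24756.
Sum = -1.27638, so H' = 1.276.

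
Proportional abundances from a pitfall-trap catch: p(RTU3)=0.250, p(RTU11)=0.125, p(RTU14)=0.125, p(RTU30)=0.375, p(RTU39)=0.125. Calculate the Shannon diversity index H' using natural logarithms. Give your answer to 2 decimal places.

Each pᵢ ln pᵢ term (working shown to 4 dp, full precision carried): 0.25×(-1.3863)=-0.3466, 0.125×(-2.0794)=-0.2599, 0.125×(-2.0794)=-0.2599, 0.375×(-0.9808)=-0.3678, 0.125×(-2.0794)=-0.2599.
Sum = -1.4942, so H' = 1.49.

1.49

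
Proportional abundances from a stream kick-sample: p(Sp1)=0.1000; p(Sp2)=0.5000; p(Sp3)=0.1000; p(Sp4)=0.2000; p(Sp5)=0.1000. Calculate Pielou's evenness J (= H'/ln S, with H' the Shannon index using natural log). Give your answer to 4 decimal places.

H' = −Σ pᵢ ln pᵢ = −((-0.230259) + (-0.346574) + (-0.230259) + (-0.321888) + (-0.230259)) = 1.359237 (working shown to 6 dp, full precision carried).
With S = 5 species, ln S = 1.609438, so J = 1.359237/1.609438 = 0.844541, i.e. 0.8445 to 4 decimal places.

0.8445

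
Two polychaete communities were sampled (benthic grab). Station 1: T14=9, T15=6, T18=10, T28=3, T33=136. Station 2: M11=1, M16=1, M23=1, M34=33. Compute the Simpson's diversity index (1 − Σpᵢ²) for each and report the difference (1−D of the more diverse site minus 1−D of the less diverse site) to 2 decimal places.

0.15

Station 1: N=164, proportions 0.0549, 0.0366, 0.061, 0.0183, 0.8293, giving 1−D = 0.3039 (working shown to 4 dp, full precision carried).
Station 2: N=36, proportions 0.0278, 0.0278, 0.0278, 0.9167, giving 1−D = 0.1574.
Difference = |0.3039 − 0.1574| = 0.1465, i.e. 0.15 to 2 decimal places.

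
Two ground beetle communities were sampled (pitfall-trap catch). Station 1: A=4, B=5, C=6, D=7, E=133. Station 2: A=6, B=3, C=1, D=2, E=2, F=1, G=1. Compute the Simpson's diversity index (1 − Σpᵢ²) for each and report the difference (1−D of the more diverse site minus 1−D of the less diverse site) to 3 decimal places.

Station 1: N=155, proportions 0.02581, 0.03226, 0.03871, 0.04516, 0.85806, giving 1−D = 0.25848 (working shown to 5 dp, full precision carried).
Station 2: N=16, proportions 0.375, 0.1875, 0.0625, 0.125, 0.125, 0.0625, 0.0625, giving 1−D = 0.78125.
Difference = |0.25848 − 0.78125| = 0.52277, i.e. 0.523 to 3 decimal places.

0.523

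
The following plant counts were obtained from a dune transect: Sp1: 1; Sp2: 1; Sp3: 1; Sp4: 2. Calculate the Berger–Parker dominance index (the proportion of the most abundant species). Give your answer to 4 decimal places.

Total N = 1+1+1+2 = 5, so the proportions are 0.2, 0.2, 0.2, 0.4 (working shown to 6 dp, full precision carried).
The largest proportion is 0.4, i.e. d = 0.4000 to 4 decimal places.

0.4000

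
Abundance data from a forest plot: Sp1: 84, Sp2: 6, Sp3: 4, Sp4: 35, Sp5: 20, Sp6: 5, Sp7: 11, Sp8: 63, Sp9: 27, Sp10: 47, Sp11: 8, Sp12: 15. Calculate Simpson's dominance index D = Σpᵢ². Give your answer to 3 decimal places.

0.152

Total N = 84+6+4+35+20+5+11+63+27+47+8+15 = 325, so the proportions are 0.25846, 0.01846, 0.01231, 0.10769, 0.06154, 0.01538, 0.03385, 0.19385, 0.08308, 0.14462, 0.02462, 0.04615 (working shown to 5 dp, full precision carried).
D = 0.25846² + 0.01846² + 0.01231² + 0.10769² + 0.06154² + 0.01538² + 0.03385² + 0.19385² + 0.08308² + 0.14462² + 0.02462² + 0.04615² = 0.06680 + 0.00034 + 0.00015 + 0.01160 + 0.00379 + 0.00024 + 0.00115 + 0.03758 + 0.00690 + 0.02091 + 0.00061 + 0.00213 = 0.15219.
To 3 decimal places, D = 0.152.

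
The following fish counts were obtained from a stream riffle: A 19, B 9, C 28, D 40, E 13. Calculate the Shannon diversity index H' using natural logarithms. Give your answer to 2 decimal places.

Total N = 19+9+28+40+13 = 109, so the proportions are 0.1743, 0.0826, 0.2569, 0.367, 0.1193 (working shown to 4 dp, full precision carried).
Each pᵢ ln pᵢ term: 0.1743×(-1.7469)=-0.3045, 0.0826×(-2.4941)=-0.2059, 0.2569×(-1.3591)=-0.3491, 0.367×(-1.0025)=-0.3679, 0.1193×(-2.1264)=-0.2536.
Sum = -1.4811, so H' = 1.48.

1.48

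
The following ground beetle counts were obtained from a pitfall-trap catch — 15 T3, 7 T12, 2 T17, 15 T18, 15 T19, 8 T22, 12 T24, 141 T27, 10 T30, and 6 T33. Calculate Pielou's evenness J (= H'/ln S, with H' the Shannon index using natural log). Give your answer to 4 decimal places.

0.6436

Total N = 15+7+2+15+15+8+12+141+10+6 = 231, so the proportions are 0.064935, 0.030303, 0.008658, 0.064935, 0.064935, 0.034632, 0.051948, 0.61039, 0.04329, 0.025974 (working shown to 6 dp, full precision carried).
H' = −Σ pᵢ ln pᵢ = −((-0.177556) + (-0.105955) + (-0.041119) + (-0.177556) + (-0.177556) + (-0.116467) + (-0.153637) + (-0.301324) + (-0.135923) + (-0.094822)) = 1.481916.
With S = 10 species, ln S = 2.302585, so J = 1.481916/2.302585 = 0.643588, i.e. 0.6436 to 4 decimal places.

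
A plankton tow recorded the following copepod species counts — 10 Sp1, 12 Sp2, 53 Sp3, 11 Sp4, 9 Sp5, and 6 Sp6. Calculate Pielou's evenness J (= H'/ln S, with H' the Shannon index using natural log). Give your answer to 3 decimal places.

0.807

Total N = 10+12+53+11+9+6 = 101, so the proportions are 0.09901, 0.11881, 0.52475, 0.10891, 0.08911, 0.05941 (working shown to 5 dp, full precision carried).
H' = −Σ pᵢ ln pᵢ = −((-0.22896) + (-0.25309) + (-0.33838) + (-0.24148) + (-0.21546) + (-0.16772)) = 1.44509.
With S = 6 species, ln S = 1.79176, so J = 1.44509/1.79176 = 0.80652, i.e. 0.807 to 3 decimal places.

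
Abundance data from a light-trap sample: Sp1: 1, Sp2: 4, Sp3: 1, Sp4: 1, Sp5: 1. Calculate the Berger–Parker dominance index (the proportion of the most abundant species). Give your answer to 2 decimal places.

Total N = 1+4+1+1+1 = 8, so the proportions are 0.125, 0.5, 0.125, 0.125, 0.125 (working shown to 4 dp, full precision carried).
The largest proportion is 0.5, i.e. d = 0.50 to 2 decimal places.

0.50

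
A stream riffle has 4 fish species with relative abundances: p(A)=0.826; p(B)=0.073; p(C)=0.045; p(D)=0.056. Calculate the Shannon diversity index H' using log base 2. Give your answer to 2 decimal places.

Each pᵢ log₂ pᵢ term (working shown to 4 dp, full precision carried): 0.826×(-0.2758)=-0.2278, 0.073×(-3.7760)=-0.2756, 0.045×(-4.4739)=-0.2013, 0.056×(-4.1584)=-0.2329.
Sum = -0.9376, so H' = 0.94.

0.94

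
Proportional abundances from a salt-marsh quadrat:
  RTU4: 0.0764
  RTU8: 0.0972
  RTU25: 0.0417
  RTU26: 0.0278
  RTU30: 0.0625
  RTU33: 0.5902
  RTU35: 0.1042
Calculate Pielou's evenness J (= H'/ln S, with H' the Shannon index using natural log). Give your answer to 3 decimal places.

H' = −Σ pᵢ ln pᵢ = −((-0.19648) + (-0.22657) + (-0.13249) + (-0.09960) + (-0.17329) + (-0.31121) + (-0.23564)) = 1.37528 (working shown to 5 dp, full precision carried).
With S = 7 species, ln S = 1.94591, so J = 1.37528/1.94591 = 0.70676, i.e. 0.707 to 3 decimal places.

0.707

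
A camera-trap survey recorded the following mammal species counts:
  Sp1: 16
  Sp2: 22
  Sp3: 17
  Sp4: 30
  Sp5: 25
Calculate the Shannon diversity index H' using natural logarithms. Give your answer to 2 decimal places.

Total N = 16+22+17+30+25 = 110, so the proportions are 0.1455, 0.2, 0.1545, 0.2727, 0.2273 (working shown to 4 dp, full precision carried).
Each pᵢ ln pᵢ term: 0.1455×(-1.9279)=-0.2804, 0.2×(-1.6094)=-0.3219, 0.1545×(-1.8673)=-0.2886, 0.2727×(-1.2993)=-0.3543, 0.2273×(-1.4816)=-0.3367.
Sum = -1.5820, so H' = 1.58.

1.58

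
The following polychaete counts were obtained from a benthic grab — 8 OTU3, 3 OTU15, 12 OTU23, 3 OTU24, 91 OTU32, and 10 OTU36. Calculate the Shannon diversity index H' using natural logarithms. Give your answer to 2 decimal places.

Total N = 8+3+12+3+91+10 = 127, so the proportions are 0.063, 0.0236, 0.0945, 0.0236, 0.7165, 0.0787 (working shown to 4 dp, full precision carried).
Each pᵢ ln pᵢ term: 0.063×(-2.7647)=-0.1742, 0.0236×(-3.7456)=-0.0885, 0.0945×(-2.3593)=-0.2229, 0.0236×(-3.7456)=-0.0885, 0.7165×(-0.3333)=-0.2388, 0.0787×(-2.5416)=-0.2001.
Sum = -1.0130, so H' = 1.01.

1.01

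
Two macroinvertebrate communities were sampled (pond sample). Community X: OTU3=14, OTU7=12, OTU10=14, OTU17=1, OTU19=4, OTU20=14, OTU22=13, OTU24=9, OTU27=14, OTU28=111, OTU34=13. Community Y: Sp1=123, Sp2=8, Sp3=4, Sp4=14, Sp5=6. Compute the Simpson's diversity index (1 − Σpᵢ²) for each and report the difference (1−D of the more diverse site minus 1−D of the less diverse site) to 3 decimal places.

Community X: N=219, proportions 0.06393, 0.05479, 0.06393, 0.00457, 0.01826, 0.06393, 0.05936, 0.0411, 0.06393, 0.50685, 0.05936, giving 1−D = 0.71466 (working shown to 5 dp, full precision carried).
Community Y: N=155, proportions 0.79355, 0.05161, 0.02581, 0.09032, 0.03871, giving 1−D = 0.35729.
Difference = |0.71466 − 0.35729| = 0.35737, i.e. 0.357 to 3 decimal places.

0.357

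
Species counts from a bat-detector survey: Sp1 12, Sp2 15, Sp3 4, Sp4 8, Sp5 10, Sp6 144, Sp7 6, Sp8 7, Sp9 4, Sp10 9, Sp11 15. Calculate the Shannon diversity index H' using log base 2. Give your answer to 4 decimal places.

2.1883

Total N = 12+15+4+8+10+144+6+7+4+9+15 = 234, so the proportions are 0.051282, 0.064103, 0.017094, 0.034188, 0.042735, 0.615385, 0.025641, 0.029915, 0.017094, 0.038462, 0.064103 (working shown to 6 dp, full precision carried).
Each pᵢ log₂ pᵢ term: 0.051282×(-4.285402)=-0.219764, 0.064103×(-3.963474)=-0.254069, 0.017094×(-5.870365)=-0.100348, 0.034188×(-4.870365)=-0.166508, 0.042735×(-4.548437)=-0.194378, 0.615385×(-0.700440)=-0.431040, 0.025641×(-5.285402)=-0.135523, 0.029915×(-5.063010)=-0.151458, 0.017094×(-5.870365)=-0.100348, 0.038462×(-4.700440)=-0.180786, 0.064103×(-3.963474)=-0.254069.
Sum = -2.188291, so H' = 2.1883.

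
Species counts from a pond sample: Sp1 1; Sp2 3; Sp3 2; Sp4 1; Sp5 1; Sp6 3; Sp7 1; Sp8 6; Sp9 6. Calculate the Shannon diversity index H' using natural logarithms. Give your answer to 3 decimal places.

1.950

Total N = 1+3+2+1+1+3+1+6+6 = 24, so the proportions are 0.04167, 0.125, 0.08333, 0.04167, 0.04167, 0.125, 0.04167, 0.25, 0.25 (working shown to 5 dp, full precision carried).
Each pᵢ ln pᵢ term: 0.04167×(-3.17805)=-0.13242, 0.125×(-2.07944)=-0.25993, 0.08333×(-2.48491)=-0.20708, 0.04167×(-3.17805)=-0.13242, 0.04167×(-3.17805)=-0.13242, 0.125×(-2.07944)=-0.25993, 0.04167×(-3.17805)=-0.13242, 0.25×(-1.38629)=-0.34657, 0.25×(-1.38629)=-0.34657.
Sum = -1.94976, so H' = 1.950.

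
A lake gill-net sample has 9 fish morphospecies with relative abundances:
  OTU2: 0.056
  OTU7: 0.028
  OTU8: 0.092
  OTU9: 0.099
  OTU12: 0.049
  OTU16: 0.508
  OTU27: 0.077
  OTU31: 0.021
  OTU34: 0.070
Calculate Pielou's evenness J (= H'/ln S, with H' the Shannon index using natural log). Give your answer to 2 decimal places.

0.76

H' = −Σ pᵢ ln pᵢ = −((-0.1614) + (-0.1001) + (-0.2195) + (-0.2290) + (-0.1478) + (-0.3441) + (-0.1974) + (-0.0811) + (-0.1861)) = 1.6665 (working shown to 4 dp, full precision carried).
With S = 9 species, ln S = 2.1972, so J = 1.6665/2.1972 = 0.7585, i.e. 0.76 to 2 decimal places.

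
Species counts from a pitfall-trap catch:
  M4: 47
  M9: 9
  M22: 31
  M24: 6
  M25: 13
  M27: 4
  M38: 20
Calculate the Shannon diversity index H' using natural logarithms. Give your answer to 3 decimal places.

1.662

Total N = 47+9+31+6+13+4+20 = 130, so the proportions are 0.36154, 0.06923, 0.23846, 0.04615, 0.1, 0.03077, 0.15385 (working shown to 5 dp, full precision carried).
Each pᵢ ln pᵢ term: 0.36154×(-1.01739)=-0.36782, 0.06923×(-2.67031)=-0.18487, 0.23846×(-1.43355)=-0.34185, 0.04615×(-3.07577)=-0.14196, 0.1×(-2.30259)=-0.23026, 0.03077×(-3.48124)=-0.10712, 0.15385×(-1.87180)=-0.28797.
Sum = -1.66184, so H' = 1.662.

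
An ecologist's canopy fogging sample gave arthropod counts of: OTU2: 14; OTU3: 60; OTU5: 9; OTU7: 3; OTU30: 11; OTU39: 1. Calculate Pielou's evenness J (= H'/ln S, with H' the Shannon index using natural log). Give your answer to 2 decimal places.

0.67

Total N = 14+60+9+3+11+1 = 98, so the proportions are 0.1429, 0.6122, 0.0918, 0.0306, 0.1122, 0.0102 (working shown to 4 dp, full precision carried).
H' = −Σ pᵢ ln pᵢ = −((-0.2780) + (-0.3004) + (-0.2193) + (-0.1067) + (-0.2455) + (-0.0468)) = 1.1966.
With S = 6 species, ln S = 1.7918, so J = 1.1966/1.7918 = 0.6679, i.e. 0.67 to 2 decimal places.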